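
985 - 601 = 384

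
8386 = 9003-617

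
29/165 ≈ 0.176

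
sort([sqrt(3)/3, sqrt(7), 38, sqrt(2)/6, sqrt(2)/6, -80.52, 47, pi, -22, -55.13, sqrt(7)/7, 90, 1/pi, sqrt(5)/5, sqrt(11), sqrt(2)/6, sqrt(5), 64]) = [-80.52, -55.13, -22, sqrt(2)/6, sqrt(2)/6, sqrt(2)/6, 1/pi, sqrt(7)/7, sqrt(5)/5, sqrt(3)/3, sqrt(5), sqrt(7), pi, sqrt(11), 38, 47, 64, 90]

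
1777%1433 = 344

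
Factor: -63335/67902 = -1*2^(-1)*3^(-1)*5^1*53^1*239^1*11317^(-1)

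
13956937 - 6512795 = 7444142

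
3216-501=2715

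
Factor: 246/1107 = 2^1*3^(-2) = 2/9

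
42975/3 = 14325 = 14325.00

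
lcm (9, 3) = 9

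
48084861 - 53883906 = -5799045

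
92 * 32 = 2944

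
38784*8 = 310272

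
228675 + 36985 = 265660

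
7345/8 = 918 + 1/8 ≈ 918.13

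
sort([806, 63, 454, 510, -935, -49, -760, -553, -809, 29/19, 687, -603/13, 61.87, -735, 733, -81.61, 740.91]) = [-935, -809, -760, -735, -553, -81.61, -49, -603/13, 29/19, 61.87, 63, 454, 510, 687, 733, 740.91, 806]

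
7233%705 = 183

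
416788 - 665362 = -248574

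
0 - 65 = -65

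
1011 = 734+277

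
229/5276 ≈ 0.0434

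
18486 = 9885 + 8601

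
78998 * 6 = 473988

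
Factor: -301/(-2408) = 2^(-3) = 1/8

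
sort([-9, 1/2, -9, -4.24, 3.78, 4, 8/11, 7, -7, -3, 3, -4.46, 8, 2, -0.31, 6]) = [-9, -9, -7, -4.46, -4.24, -3, -0.31, 1/2, 8/11, 2, 3, 3.78, 4, 6, 7, 8]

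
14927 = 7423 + 7504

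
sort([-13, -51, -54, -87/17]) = [-54, -51, -13, -87/17]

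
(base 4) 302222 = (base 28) 43m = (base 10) 3242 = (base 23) 62m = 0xcaa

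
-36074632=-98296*367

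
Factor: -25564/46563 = -1*2^2*3^(-1)*7^1*17^(-1) = -28/51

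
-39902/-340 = 117 + 61/170≈117.36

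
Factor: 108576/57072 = 2^1*3^1*13^1*41^(-1) = 78/41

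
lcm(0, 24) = 0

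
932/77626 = 466/38813 ≈ 0.0120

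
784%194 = 8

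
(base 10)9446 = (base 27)cpn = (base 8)22346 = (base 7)36353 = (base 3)110221212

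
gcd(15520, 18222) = 2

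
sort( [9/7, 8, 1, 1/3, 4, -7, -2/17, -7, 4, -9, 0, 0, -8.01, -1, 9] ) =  [-9, -8.01, -7, -7, -1, -2/17, 0, 0, 1/3, 1, 9/7, 4, 4, 8, 9] 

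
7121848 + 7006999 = 14128847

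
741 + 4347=5088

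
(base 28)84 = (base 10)228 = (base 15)103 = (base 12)170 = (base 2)11100100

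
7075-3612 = 3463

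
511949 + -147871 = 364078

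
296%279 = 17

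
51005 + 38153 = 89158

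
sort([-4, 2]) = [-4, 2]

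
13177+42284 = 55461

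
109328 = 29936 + 79392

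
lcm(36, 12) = 36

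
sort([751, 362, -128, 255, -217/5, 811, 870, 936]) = [-128, -217/5, 255, 362, 751, 811, 870, 936]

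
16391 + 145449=161840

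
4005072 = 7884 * 508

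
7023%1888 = 1359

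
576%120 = 96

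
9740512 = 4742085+4998427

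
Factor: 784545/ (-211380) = -1 * 2^ (-2) * 13^ (-1) * 193^1 = -193/52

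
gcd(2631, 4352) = 1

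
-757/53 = -14-15/53 ≈ -14.28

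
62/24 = 2+7/12 ≈ 2.58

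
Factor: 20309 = 23^1*883^1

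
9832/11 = 893 + 9/11 ≈ 893.82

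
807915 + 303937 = 1111852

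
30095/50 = 601 + 9/10 = 601.90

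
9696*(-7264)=-70431744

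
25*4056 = 101400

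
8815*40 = 352600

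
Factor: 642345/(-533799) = -1 * 3^(-1) * 5^1 * 7^(-1) * 11^1 * 17^1 * 37^(-1) = -935/777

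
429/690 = 143/230 ≈ 0.622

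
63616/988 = 64 + 96/247 ≈ 64.39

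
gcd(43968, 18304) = 64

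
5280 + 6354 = 11634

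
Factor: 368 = 2^4*23^1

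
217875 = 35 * 6225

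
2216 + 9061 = 11277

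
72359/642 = 112 + 455/642 ≈ 112.71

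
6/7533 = 2/2511 ≈ 0.000796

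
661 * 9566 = 6323126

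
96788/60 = 1613 + 2/15 ≈ 1613.13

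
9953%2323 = 661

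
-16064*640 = -10280960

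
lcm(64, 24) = 192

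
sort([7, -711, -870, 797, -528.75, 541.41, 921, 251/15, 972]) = [-870, -711, -528.75, 7, 251/15, 541.41, 797, 921, 972]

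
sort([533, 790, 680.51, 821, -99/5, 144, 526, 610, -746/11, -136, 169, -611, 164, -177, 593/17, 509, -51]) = [-611, -177, -136, -746/11, -51, -99/5, 593/17, 144, 164, 169, 509, 526, 533, 610, 680.51, 790, 821]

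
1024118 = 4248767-3224649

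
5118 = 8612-3494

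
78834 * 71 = 5597214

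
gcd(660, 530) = 10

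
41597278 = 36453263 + 5144015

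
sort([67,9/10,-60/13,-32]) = [-32,-60/13,9/10,67]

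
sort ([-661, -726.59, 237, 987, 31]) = [-726.59, -661, 31, 237, 987]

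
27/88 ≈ 0.307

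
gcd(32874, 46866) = 6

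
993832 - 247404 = 746428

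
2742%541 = 37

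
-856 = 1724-2580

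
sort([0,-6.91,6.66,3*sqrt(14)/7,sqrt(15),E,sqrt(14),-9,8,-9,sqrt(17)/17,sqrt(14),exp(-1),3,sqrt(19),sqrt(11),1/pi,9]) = [-9,-9,-6.91,0,sqrt(17)/17,1/pi,exp(-1),3*sqrt(14)/7,E,3,sqrt(11),sqrt(14),sqrt(14),sqrt(15),sqrt(19),6.66,8,9]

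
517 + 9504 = 10021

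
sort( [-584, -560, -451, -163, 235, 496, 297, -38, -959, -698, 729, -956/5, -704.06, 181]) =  [-959, -704.06, -698, -584, -560, -451, -956/5, -163, -38, 181, 235, 297, 496, 729]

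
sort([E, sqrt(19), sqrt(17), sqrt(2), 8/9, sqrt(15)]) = [8/9, sqrt(2), E, sqrt(15), sqrt(17), sqrt(19)]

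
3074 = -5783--8857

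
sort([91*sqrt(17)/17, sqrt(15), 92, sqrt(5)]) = [sqrt(5), sqrt(15), 91*sqrt(17)/17, 92]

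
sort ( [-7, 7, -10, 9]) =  [-10, -7, 7, 9]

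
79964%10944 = 3356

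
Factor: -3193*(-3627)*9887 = 3^2*13^1*31^2*103^1*9887^1 = 114501455757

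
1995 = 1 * 1995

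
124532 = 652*191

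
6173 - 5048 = 1125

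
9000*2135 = 19215000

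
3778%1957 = 1821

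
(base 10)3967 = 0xf7f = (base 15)1297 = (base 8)7577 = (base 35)38c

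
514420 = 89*5780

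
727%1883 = 727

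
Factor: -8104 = -1*2^3*1013^1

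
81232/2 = 40616 = 40616.00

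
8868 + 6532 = 15400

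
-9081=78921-88002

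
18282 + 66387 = 84669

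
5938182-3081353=2856829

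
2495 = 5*499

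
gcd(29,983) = 1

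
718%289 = 140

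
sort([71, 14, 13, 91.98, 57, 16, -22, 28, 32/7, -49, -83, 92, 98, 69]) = [-83, -49, -22, 32/7, 13, 14, 16, 28, 57, 69, 71, 91.98, 92, 98]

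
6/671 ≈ 0.00894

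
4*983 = 3932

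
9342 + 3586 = 12928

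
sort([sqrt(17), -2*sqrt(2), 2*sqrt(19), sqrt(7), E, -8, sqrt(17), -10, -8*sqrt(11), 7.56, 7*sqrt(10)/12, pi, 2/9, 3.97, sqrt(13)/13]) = [-8*sqrt(11), -10, -8, -2*sqrt(2), 2/9, sqrt(13)/13, 7*sqrt(10)/12, sqrt(7), E, pi, 3.97, sqrt(17), sqrt(17), 7.56, 2*sqrt(19)]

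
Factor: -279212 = -1 * 2^2 * 29^2 * 83^1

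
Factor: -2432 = -1*2^7*19^1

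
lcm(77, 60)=4620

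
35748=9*3972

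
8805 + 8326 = 17131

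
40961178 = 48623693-7662515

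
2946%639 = 390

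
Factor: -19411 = -1 * 7^1 * 47^1 * 59^1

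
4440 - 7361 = -2921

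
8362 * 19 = 158878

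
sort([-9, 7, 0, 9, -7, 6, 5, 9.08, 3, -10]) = [-10, -9, -7, 0, 3, 5, 6, 7, 9, 9.08]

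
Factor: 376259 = 13^1*103^1*281^1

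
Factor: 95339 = 95339^1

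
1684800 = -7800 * (-216)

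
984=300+684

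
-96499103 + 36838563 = -59660540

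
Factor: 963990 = 2^1 * 3^2 * 5^1 * 10711^1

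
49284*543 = 26761212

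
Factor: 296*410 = 2^4*5^1*37^1*41^1 = 121360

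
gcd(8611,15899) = 1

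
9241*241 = 2227081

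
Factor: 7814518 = 2^1*41^1*157^1*607^1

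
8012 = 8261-249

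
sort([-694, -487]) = [-694, -487]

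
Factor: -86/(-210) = 3^(-1)*5^(-1)*7^(-1)*43^1 = 43/105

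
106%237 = 106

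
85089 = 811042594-810957505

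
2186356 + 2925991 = 5112347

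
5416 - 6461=-1045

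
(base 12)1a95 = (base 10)3281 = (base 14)12a5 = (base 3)11111112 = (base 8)6321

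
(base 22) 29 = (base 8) 65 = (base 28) 1p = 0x35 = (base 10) 53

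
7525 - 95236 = -87711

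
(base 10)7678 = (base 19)1252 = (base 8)16776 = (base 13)3658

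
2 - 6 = -4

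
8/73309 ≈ 0.000109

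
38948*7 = 272636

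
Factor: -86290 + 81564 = -1*2^1*17^1*139^1 = -4726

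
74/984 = 37/492 ≈ 0.0752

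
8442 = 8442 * 1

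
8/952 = 1/119 ≈ 0.00840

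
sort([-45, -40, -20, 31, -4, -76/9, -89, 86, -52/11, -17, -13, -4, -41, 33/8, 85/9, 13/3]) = [-89, -45, -41, -40, -20, -17, -13, -76/9, -52/11, -4, -4, 33/8, 13/3, 85/9, 31, 86]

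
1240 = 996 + 244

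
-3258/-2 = 1629 = 1629.00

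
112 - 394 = -282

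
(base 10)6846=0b1101010111110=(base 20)h26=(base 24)bl6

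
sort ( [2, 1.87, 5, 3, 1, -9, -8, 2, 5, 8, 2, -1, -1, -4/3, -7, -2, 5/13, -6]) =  [-9, -8, -7, -6, -2, -4/3, -1, -1, 5/13, 1, 1.87, 2, 2, 2, 3, 5, 5, 8]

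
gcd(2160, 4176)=144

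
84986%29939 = 25108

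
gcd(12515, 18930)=5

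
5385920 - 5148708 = 237212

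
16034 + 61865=77899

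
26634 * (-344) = -9162096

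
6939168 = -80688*(-86)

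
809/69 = 11 + 50/69 ≈ 11.72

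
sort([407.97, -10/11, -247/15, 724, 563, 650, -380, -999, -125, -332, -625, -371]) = [-999, -625, -380, -371, -332, -125, -247/15, -10/11, 407.97, 563, 650, 724]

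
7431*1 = 7431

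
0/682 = 0 = 0.00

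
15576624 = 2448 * 6363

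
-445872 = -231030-214842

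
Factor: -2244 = -1*2^2*3^1*11^1*17^1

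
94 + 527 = 621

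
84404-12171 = 72233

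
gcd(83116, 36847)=1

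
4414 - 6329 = -1915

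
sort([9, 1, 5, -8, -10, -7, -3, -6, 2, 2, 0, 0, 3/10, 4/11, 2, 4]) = [-10, -8, -7, -6, -3, 0, 0, 3/10, 4/11, 1, 2, 2, 2, 4, 5, 9]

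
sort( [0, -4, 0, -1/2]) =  [-4, -1/2, 0, 0]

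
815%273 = 269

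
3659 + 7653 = 11312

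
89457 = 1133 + 88324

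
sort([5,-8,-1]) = [-8,-1,5]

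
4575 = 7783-3208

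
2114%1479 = 635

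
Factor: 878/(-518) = -1 * 7^(-1) * 37^(-1) * 439^1 = -439/259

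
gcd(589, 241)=1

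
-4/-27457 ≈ 0.000146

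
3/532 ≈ 0.00564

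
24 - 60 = -36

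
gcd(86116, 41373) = 1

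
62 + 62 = 124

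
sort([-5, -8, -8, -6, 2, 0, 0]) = [-8, -8, -6, -5, 0, 0, 2]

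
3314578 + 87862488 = 91177066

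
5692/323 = 17 + 201/323 ≈ 17.62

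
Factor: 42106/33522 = 3^(-1)*151^(-1)*569^1 = 569/453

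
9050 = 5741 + 3309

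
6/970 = 3/485 ≈ 0.00619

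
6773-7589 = -816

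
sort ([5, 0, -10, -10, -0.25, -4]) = [-10, -10, -4, -0.25, 0, 5]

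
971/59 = 16 + 27/59 ≈ 16.46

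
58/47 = 1+11/47 ≈ 1.23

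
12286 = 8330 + 3956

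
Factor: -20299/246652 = -1 * 2^(-2) * 7^(-1) * 23^(-1) * 53^1 = -53/644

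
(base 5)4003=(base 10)503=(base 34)er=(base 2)111110111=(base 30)gn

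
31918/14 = 2279 + 6/7 ≈ 2279.86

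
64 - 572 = -508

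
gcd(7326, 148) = 74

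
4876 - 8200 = -3324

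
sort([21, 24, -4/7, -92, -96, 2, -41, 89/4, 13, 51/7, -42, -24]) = [-96, -92, -42, -41, -24, -4/7, 2, 51/7, 13, 21, 89/4, 24]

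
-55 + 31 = -24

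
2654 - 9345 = -6691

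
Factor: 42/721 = 2^1*3^1*103^(-1) = 6/103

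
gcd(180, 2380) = 20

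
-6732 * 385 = -2591820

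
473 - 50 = 423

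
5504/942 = 2752/471 ≈ 5.84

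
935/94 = 9 + 89/94 ≈ 9.95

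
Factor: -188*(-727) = 2^2*47^1*727^1 = 136676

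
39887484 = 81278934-41391450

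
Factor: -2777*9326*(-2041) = 2^1*13^1*157^1*2777^1*4663^1 = 52858434382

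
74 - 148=-74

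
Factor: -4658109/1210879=-1*3^1*59^1*26317^1*1210879^(-1)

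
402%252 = 150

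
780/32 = 195/8 ≈ 24.38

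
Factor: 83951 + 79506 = 7^1*19^1*1229^1 = 163457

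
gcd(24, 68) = 4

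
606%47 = 42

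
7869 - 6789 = 1080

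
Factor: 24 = 2^3*3^1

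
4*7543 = 30172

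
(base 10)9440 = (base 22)jb2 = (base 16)24e0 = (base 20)13c0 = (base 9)13848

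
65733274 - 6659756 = 59073518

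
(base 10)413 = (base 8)635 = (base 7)1130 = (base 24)h5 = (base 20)10d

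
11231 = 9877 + 1354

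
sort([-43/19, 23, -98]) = [-98, -43/19, 23]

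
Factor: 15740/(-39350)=-1 * 2^1 * 5^(-1)=-2/5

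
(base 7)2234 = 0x329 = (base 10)809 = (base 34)nr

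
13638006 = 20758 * 657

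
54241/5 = 10848 + 1/5 = 10848.20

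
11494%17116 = 11494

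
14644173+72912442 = 87556615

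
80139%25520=3579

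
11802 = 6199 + 5603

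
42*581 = 24402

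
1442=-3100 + 4542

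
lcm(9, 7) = 63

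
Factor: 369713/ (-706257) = -1 * 3^ (-2) * 97^ (-1) * 457^1 = -457/873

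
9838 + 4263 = 14101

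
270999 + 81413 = 352412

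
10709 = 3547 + 7162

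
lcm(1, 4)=4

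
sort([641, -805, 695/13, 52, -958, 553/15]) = [-958, -805, 553/15, 52, 695/13, 641]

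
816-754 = 62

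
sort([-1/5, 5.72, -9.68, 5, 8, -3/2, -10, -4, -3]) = [-10, -9.68, -4, -3, -3/2, -1/5, 5, 5.72, 8]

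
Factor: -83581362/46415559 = -1*2^1*3^2*17^(-1)*910109^(-1)*1547803^1 = -27860454/15471853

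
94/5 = 18 + 4/5 = 18.80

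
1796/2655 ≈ 0.676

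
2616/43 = 60 + 36/43≈60.84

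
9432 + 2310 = 11742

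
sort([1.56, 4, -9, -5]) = [-9, -5, 1.56, 4]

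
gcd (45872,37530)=2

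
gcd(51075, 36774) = 2043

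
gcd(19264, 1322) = 2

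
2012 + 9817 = 11829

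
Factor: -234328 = -1 * 2^3 * 17^1 * 1723^1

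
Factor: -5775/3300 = -1 * 2^(-2) * 7^1 = -7/4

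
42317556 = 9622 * 4398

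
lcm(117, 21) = 819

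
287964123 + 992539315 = 1280503438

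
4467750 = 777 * 5750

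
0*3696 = 0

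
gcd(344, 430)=86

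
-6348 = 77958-84306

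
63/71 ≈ 0.887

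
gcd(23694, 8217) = 33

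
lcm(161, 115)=805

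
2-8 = -6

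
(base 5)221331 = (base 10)7716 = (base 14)2b52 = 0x1e24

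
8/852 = 2/213 ≈ 0.00939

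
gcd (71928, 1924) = 148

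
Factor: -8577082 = -1*2^1*4288541^1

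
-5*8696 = -43480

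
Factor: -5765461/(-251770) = 2^(-1) * 5^(-1) * 13^1 * 17^(-1) * 29^1 * 41^1 * 373^1 * 1481^(-1)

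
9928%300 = 28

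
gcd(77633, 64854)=1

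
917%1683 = 917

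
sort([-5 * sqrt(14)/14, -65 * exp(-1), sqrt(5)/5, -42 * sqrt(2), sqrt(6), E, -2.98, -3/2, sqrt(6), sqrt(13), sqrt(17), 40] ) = [-42 * sqrt(2), -65 * exp(-1), -2.98, -3/2, -5 * sqrt(14)/14, sqrt(5)/5, sqrt(6), sqrt(6), E, sqrt(13), sqrt(17), 40] 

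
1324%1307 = 17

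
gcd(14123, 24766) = 29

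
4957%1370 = 847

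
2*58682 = 117364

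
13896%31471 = 13896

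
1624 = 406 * 4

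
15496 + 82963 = 98459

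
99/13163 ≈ 0.00752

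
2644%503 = 129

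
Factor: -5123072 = -1 * 2^10 * 5003^1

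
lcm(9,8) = 72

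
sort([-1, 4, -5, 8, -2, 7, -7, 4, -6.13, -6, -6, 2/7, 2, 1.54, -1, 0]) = [-7, -6.13, -6, -6, -5, -2, -1, -1, 0, 2/7, 1.54, 2, 4, 4, 7, 8]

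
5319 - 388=4931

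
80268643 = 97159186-16890543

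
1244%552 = 140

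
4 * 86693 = 346772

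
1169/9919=167/1417 ≈ 0.118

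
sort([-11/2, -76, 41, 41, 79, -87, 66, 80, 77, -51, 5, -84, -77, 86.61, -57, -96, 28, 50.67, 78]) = [-96, -87, -84, -77, -76, -57, -51, -11/2, 5, 28, 41, 41, 50.67, 66, 77, 78, 79, 80, 86.61]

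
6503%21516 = 6503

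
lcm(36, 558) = 1116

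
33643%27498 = 6145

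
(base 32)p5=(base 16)325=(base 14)417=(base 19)247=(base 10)805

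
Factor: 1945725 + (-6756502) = -1 * 37^1 * 130021^1 = -4810777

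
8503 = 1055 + 7448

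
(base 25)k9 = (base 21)135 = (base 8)775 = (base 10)509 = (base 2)111111101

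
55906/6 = 27953/3 ≈ 9317.67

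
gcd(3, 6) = 3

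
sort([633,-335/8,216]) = [-335/8,216,633]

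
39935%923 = 246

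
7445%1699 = 649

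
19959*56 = 1117704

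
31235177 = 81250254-50015077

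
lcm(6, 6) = 6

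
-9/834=-3/278 ≈ -0.0108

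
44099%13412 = 3863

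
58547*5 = 292735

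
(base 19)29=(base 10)47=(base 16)2f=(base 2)101111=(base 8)57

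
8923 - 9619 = -696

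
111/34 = 3+9/34 ≈ 3.26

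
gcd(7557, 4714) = 1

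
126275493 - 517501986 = -391226493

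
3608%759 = 572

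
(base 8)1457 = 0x32f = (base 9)1105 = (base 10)815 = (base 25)17f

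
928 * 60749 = 56375072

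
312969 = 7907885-7594916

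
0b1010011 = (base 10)83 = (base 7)146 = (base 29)2p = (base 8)123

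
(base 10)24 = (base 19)15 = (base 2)11000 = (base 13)1b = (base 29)o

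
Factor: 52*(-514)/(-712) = 13^1*89^(-1)*257^1 = 3341/89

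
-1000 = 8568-9568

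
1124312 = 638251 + 486061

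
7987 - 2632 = 5355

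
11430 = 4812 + 6618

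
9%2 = 1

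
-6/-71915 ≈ 0.0000834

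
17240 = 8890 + 8350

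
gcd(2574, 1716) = 858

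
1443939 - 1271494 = 172445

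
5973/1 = 5973 = 5973.00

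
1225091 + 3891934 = 5117025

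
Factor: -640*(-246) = 2^8*3^1*5^1*41^1 = 157440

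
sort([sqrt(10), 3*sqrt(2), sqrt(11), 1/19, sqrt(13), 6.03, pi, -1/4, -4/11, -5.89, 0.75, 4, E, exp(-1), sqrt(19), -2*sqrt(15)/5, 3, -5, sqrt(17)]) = [-5.89, -5, -2*sqrt(15)/5, -4/11, -1/4, 1/19, exp(-1), 0.75, E, 3, pi, sqrt(10), sqrt(11), sqrt(13), 4, sqrt(17), 3*sqrt(2), sqrt(19), 6.03]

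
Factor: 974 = 2^1 * 487^1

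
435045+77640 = 512685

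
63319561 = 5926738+57392823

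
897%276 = 69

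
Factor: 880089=3^1*7^2*5987^1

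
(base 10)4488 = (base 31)4ko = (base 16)1188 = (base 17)f90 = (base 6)32440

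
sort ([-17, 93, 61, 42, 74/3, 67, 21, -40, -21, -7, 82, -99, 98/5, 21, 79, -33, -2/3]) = [-99, -40, -33, -21, -17, -7, -2/3, 98/5, 21, 21, 74/3, 42, 61, 67, 79, 82, 93]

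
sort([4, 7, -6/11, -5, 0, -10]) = [-10, -5, -6/11, 0, 4, 7]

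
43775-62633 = -18858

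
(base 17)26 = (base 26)1e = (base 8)50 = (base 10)40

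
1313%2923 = 1313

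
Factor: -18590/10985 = -1*2^1*11^1*13^(-1) = -22/13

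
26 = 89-63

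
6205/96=64+61/96 ≈ 64.64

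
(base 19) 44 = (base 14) 5a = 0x50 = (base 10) 80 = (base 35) 2a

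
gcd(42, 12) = 6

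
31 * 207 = 6417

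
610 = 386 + 224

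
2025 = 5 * 405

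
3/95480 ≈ 0.0000314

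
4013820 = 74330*54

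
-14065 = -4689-9376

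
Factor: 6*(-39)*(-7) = 2^1*3^2*7^1*13^1 = 1638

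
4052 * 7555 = 30612860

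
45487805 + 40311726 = 85799531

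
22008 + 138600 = 160608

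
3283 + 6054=9337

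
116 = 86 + 30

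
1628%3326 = 1628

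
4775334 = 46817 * 102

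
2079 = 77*27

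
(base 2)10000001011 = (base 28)18r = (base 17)39f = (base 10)1035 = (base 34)uf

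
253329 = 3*84443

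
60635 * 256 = 15522560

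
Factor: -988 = -1*2^2*13^1*19^1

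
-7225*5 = -36125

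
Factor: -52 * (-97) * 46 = 2^3 * 13^1 * 23^1 * 97^1 = 232024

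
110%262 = 110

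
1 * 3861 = 3861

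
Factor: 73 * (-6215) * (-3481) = 5^1 * 11^1 * 59^2 * 73^1 * 113^1 = 1579312295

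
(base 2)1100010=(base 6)242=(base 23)46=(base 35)2s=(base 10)98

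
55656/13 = 4281 + 3/13 ≈ 4281.23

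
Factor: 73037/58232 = 2^(-3)*29^(-1)*251^(-1)*73037^1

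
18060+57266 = 75326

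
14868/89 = 167 + 5/89 ≈ 167.06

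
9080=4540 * 2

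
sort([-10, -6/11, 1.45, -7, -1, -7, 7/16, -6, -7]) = [-10, -7, -7, -7, -6, -1, -6/11, 7/16, 1.45]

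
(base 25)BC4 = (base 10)7179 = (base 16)1C0B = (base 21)G5I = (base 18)142F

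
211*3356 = 708116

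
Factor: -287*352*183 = -1*2^5*3^1*7^1*11^1*41^1*61^1 = -18487392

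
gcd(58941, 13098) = 6549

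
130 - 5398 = -5268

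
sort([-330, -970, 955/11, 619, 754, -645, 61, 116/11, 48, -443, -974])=[-974, -970, -645, -443, -330, 116/11, 48, 61, 955/11, 619, 754]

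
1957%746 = 465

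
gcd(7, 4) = 1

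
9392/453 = 20+332/453≈20.73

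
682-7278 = -6596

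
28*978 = 27384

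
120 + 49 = 169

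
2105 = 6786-4681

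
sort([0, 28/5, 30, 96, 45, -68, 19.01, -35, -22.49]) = [-68, -35, -22.49, 0, 28/5, 19.01, 30, 45, 96]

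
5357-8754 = -3397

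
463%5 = 3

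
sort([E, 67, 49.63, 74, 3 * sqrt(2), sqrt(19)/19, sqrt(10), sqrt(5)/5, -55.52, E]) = [-55.52, sqrt(19)/19, sqrt(5)/5, E, E, sqrt(10), 3 * sqrt(2), 49.63, 67, 74]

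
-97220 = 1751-98971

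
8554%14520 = 8554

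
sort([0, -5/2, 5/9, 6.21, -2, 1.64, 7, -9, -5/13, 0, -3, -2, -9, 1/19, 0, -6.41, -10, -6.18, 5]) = [-10, -9, -9, -6.41, -6.18, -3, -5/2, -2, -2, -5/13, 0, 0, 0, 1/19, 5/9, 1.64, 5, 6.21, 7]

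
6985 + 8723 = 15708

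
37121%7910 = 5481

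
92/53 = 1 + 39/53 ≈ 1.74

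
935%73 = 59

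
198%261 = 198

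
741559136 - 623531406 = 118027730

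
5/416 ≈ 0.0120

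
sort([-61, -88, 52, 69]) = [-88, -61, 52, 69]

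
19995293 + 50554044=70549337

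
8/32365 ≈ 0.000247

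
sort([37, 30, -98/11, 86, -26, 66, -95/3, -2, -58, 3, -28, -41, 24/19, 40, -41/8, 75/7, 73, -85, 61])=[-85, -58, -41, -95/3, -28, -26, -98/11, -41/8, -2, 24/19, 3, 75/7, 30, 37, 40, 61, 66, 73, 86]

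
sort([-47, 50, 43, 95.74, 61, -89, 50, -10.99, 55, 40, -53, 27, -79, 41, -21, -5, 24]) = [-89, -79, -53, -47, -21, -10.99, -5, 24, 27, 40, 41, 43, 50, 50, 55, 61, 95.74]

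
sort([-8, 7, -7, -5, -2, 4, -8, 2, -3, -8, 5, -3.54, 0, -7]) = [-8, -8, -8, -7, -7, -5, -3.54, -3, -2, 0, 2, 4, 5, 7]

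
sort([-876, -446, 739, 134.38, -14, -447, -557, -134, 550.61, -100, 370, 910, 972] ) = [-876, -557, -447, -446, -134, -100, -14, 134.38, 370, 550.61, 739, 910, 972] 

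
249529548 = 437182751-187653203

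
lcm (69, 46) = 138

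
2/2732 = 1/1366 ≈ 0.000732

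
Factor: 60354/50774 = 3^2*7^1*53^(-1) = 63/53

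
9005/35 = 1801/7 ≈ 257.29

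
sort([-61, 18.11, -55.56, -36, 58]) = [-61, -55.56, -36, 18.11, 58]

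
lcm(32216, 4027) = 32216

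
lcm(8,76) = 152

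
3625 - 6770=-3145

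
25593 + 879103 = 904696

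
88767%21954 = 951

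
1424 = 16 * 89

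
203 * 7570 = 1536710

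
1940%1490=450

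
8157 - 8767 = -610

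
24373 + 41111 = 65484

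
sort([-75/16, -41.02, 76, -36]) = [-41.02, -36, -75/16, 76]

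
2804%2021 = 783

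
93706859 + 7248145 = 100955004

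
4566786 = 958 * 4767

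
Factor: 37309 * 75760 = 2^4 * 5^1 * 947^1 * 37309^1 = 2826529840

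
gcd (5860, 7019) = 1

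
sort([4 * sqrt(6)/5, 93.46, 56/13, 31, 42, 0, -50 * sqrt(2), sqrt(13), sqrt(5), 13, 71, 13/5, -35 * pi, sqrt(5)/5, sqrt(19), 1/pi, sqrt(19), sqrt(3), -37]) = [-35 * pi, -50 * sqrt(2), -37, 0, 1/pi, sqrt(5)/5, sqrt(3), 4 * sqrt(6)/5, sqrt(5), 13/5, sqrt(13), 56/13, sqrt(19), sqrt(19), 13, 31, 42, 71, 93.46]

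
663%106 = 27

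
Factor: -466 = -1 * 2^1 * 233^1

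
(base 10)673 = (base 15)2ed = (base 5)10143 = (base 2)1010100001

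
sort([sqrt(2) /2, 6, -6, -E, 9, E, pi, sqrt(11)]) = [-6, -E, sqrt(2) /2, E, pi, sqrt(11), 6, 9]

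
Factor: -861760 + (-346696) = -1 * 2^3 * 151057^1 = -1208456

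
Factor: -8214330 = -1*2^1*3^1*5^1*101^1*2711^1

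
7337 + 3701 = 11038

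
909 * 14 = 12726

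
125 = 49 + 76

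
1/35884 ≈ 0.0000279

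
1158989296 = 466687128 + 692302168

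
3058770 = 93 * 32890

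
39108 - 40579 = -1471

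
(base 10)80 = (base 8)120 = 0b1010000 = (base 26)32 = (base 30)2k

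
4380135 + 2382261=6762396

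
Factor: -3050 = -1 * 2^1 * 5^2 * 61^1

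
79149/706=112 + 77/706 ≈ 112.11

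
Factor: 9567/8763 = 3^1 * 23^(-1) * 127^(-1) * 1063^1 = 3189/2921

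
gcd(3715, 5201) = 743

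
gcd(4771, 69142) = 1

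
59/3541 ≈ 0.0167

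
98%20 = 18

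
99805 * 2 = 199610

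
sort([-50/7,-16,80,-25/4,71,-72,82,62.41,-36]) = [-72,-36,-16,-50/7,-25/4,62.41,71,80,82]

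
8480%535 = 455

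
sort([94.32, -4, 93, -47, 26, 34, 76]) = [-47, -4, 26, 34, 76, 93, 94.32]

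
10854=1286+9568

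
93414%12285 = 7419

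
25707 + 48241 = 73948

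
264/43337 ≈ 0.00609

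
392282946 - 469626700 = -77343754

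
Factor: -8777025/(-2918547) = 3^1 * 5^2 * 479^(-1) * 677^(-1) * 13003^1 = 975225/324283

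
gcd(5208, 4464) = 744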